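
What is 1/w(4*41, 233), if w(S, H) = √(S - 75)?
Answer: √89/89 ≈ 0.10600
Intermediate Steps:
w(S, H) = √(-75 + S)
1/w(4*41, 233) = 1/(√(-75 + 4*41)) = 1/(√(-75 + 164)) = 1/(√89) = √89/89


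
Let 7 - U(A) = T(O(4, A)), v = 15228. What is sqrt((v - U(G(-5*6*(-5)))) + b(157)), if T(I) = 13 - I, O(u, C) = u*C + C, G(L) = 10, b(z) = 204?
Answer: 2*sqrt(3847) ≈ 124.05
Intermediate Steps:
O(u, C) = C + C*u (O(u, C) = C*u + C = C + C*u)
U(A) = -6 + 5*A (U(A) = 7 - (13 - A*(1 + 4)) = 7 - (13 - A*5) = 7 - (13 - 5*A) = 7 + (-13 + 5*A) = -6 + 5*A)
sqrt((v - U(G(-5*6*(-5)))) + b(157)) = sqrt((15228 - (-6 + 5*10)) + 204) = sqrt((15228 - (-6 + 50)) + 204) = sqrt((15228 - 1*44) + 204) = sqrt((15228 - 44) + 204) = sqrt(15184 + 204) = sqrt(15388) = 2*sqrt(3847)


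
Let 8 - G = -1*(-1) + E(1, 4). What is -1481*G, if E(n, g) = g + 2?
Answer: -1481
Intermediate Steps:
E(n, g) = 2 + g
G = 1 (G = 8 - (-1*(-1) + (2 + 4)) = 8 - (1 + 6) = 8 - 1*7 = 8 - 7 = 1)
-1481*G = -1481*1 = -1481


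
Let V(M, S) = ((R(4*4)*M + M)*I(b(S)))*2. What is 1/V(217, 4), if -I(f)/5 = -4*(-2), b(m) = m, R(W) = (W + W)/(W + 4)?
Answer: -1/45136 ≈ -2.2155e-5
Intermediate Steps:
R(W) = 2*W/(4 + W) (R(W) = (2*W)/(4 + W) = 2*W/(4 + W))
I(f) = -40 (I(f) = -(-20)*(-2) = -5*8 = -40)
V(M, S) = -208*M (V(M, S) = (((2*(4*4)/(4 + 4*4))*M + M)*(-40))*2 = (((2*16/(4 + 16))*M + M)*(-40))*2 = (((2*16/20)*M + M)*(-40))*2 = (((2*16*(1/20))*M + M)*(-40))*2 = ((8*M/5 + M)*(-40))*2 = ((13*M/5)*(-40))*2 = -104*M*2 = -208*M)
1/V(217, 4) = 1/(-208*217) = 1/(-45136) = -1/45136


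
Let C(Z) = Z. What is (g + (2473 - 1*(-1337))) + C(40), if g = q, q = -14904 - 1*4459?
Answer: -15513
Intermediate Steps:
q = -19363 (q = -14904 - 4459 = -19363)
g = -19363
(g + (2473 - 1*(-1337))) + C(40) = (-19363 + (2473 - 1*(-1337))) + 40 = (-19363 + (2473 + 1337)) + 40 = (-19363 + 3810) + 40 = -15553 + 40 = -15513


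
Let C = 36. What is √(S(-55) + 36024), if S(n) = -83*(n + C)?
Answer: √37601 ≈ 193.91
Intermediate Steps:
S(n) = -2988 - 83*n (S(n) = -83*(n + 36) = -83*(36 + n) = -2988 - 83*n)
√(S(-55) + 36024) = √((-2988 - 83*(-55)) + 36024) = √((-2988 + 4565) + 36024) = √(1577 + 36024) = √37601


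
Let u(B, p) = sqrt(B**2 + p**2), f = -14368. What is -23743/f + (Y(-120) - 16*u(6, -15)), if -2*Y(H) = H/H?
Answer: 16559/14368 - 48*sqrt(29) ≈ -257.34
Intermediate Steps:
Y(H) = -1/2 (Y(H) = -H/(2*H) = -1/2*1 = -1/2)
-23743/f + (Y(-120) - 16*u(6, -15)) = -23743/(-14368) + (-1/2 - 16*sqrt(6**2 + (-15)**2)) = -23743*(-1/14368) + (-1/2 - 16*sqrt(36 + 225)) = 23743/14368 + (-1/2 - 16*sqrt(261)) = 23743/14368 + (-1/2 - 16*3*sqrt(29)) = 23743/14368 + (-1/2 - 48*sqrt(29)) = 16559/14368 - 48*sqrt(29)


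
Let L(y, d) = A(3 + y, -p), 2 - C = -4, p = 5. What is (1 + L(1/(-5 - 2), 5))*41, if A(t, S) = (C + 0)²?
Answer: 1517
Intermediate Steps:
C = 6 (C = 2 - 1*(-4) = 2 + 4 = 6)
A(t, S) = 36 (A(t, S) = (6 + 0)² = 6² = 36)
L(y, d) = 36
(1 + L(1/(-5 - 2), 5))*41 = (1 + 36)*41 = 37*41 = 1517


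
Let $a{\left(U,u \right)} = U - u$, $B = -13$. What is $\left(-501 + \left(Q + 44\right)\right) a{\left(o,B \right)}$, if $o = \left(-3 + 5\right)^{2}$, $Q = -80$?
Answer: $-9129$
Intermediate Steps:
$o = 4$ ($o = 2^{2} = 4$)
$\left(-501 + \left(Q + 44\right)\right) a{\left(o,B \right)} = \left(-501 + \left(-80 + 44\right)\right) \left(4 - -13\right) = \left(-501 - 36\right) \left(4 + 13\right) = \left(-537\right) 17 = -9129$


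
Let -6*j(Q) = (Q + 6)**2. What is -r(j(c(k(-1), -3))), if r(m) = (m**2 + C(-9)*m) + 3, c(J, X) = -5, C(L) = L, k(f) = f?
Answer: -163/36 ≈ -4.5278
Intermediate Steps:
j(Q) = -(6 + Q)**2/6 (j(Q) = -(Q + 6)**2/6 = -(6 + Q)**2/6)
r(m) = 3 + m**2 - 9*m (r(m) = (m**2 - 9*m) + 3 = 3 + m**2 - 9*m)
-r(j(c(k(-1), -3))) = -(3 + (-(6 - 5)**2/6)**2 - (-3)*(6 - 5)**2/2) = -(3 + (-1/6*1**2)**2 - (-3)*1**2/2) = -(3 + (-1/6*1)**2 - (-3)/2) = -(3 + (-1/6)**2 - 9*(-1/6)) = -(3 + 1/36 + 3/2) = -1*163/36 = -163/36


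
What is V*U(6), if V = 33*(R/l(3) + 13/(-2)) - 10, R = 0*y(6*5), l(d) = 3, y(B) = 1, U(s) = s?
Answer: -1347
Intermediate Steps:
R = 0 (R = 0*1 = 0)
V = -449/2 (V = 33*(0/3 + 13/(-2)) - 10 = 33*(0*(⅓) + 13*(-½)) - 10 = 33*(0 - 13/2) - 10 = 33*(-13/2) - 10 = -429/2 - 10 = -449/2 ≈ -224.50)
V*U(6) = -449/2*6 = -1347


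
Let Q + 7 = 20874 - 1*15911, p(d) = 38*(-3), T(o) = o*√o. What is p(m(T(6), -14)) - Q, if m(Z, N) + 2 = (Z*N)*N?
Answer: -5070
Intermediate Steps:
T(o) = o^(3/2)
m(Z, N) = -2 + Z*N² (m(Z, N) = -2 + (Z*N)*N = -2 + (N*Z)*N = -2 + Z*N²)
p(d) = -114
Q = 4956 (Q = -7 + (20874 - 1*15911) = -7 + (20874 - 15911) = -7 + 4963 = 4956)
p(m(T(6), -14)) - Q = -114 - 1*4956 = -114 - 4956 = -5070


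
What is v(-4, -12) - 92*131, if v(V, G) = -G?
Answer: -12040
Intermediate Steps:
v(-4, -12) - 92*131 = -1*(-12) - 92*131 = 12 - 12052 = -12040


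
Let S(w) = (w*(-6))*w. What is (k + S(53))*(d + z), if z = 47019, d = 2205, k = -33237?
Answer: -2465679384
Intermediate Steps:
S(w) = -6*w² (S(w) = (-6*w)*w = -6*w²)
(k + S(53))*(d + z) = (-33237 - 6*53²)*(2205 + 47019) = (-33237 - 6*2809)*49224 = (-33237 - 16854)*49224 = -50091*49224 = -2465679384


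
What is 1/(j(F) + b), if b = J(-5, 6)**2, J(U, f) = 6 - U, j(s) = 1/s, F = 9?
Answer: 9/1090 ≈ 0.0082569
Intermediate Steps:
b = 121 (b = (6 - 1*(-5))**2 = (6 + 5)**2 = 11**2 = 121)
1/(j(F) + b) = 1/(1/9 + 121) = 1/(1090/9) = 9/1090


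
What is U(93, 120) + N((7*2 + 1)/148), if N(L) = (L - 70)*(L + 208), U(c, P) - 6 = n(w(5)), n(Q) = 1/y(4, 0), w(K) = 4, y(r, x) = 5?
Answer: -1592399251/109520 ≈ -14540.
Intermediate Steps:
n(Q) = 1/5
U(c, P) = 31/5 (U(c, P) = 6 + 1/5 = 31/5)
N(L) = (-70 + L)*(208 + L)
U(93, 120) + N((7*2 + 1)/148) = 31/5 + (-14560 + ((7*2 + 1)/148)**2 + 138*((7*2 + 1)/148)) = 31/5 + (-14560 + ((14 + 1)*(1/148))**2 + 138*((14 + 1)*(1/148))) = 31/5 + (-14560 + (15*(1/148))**2 + 138*(15*(1/148))) = 31/5 + (-14560 + (15/148)**2 + 138*(15/148)) = 31/5 + (-14560 + 225/21904 + 1035/74) = 31/5 - 318615655/21904 = -1592399251/109520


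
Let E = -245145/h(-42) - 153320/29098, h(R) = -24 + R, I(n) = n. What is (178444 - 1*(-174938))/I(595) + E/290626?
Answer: 4696193744728603/7906954050380 ≈ 593.93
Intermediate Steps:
E = 1187185015/320078 (E = -245145/(-24 - 42) - 153320/29098 = -245145/(-66) - 153320*1/29098 = -245145*(-1/66) - 76660/14549 = 81715/22 - 76660/14549 = 1187185015/320078 ≈ 3709.1)
(178444 - 1*(-174938))/I(595) + E/290626 = (178444 - 1*(-174938))/595 + (1187185015/320078)/290626 = (178444 + 174938)*(1/595) + (1187185015/320078)*(1/290626) = 353382*(1/595) + 1187185015/93022988828 = 353382/595 + 1187185015/93022988828 = 4696193744728603/7906954050380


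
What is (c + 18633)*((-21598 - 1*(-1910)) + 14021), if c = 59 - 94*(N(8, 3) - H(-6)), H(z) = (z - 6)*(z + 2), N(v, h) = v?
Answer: -127235484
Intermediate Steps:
H(z) = (-6 + z)*(2 + z)
c = 3819 (c = 59 - 94*(8 - (-12 + (-6)² - 4*(-6))) = 59 - 94*(8 - (-12 + 36 + 24)) = 59 - 94*(8 - 1*48) = 59 - 94*(8 - 48) = 59 - 94*(-40) = 59 + 3760 = 3819)
(c + 18633)*((-21598 - 1*(-1910)) + 14021) = (3819 + 18633)*((-21598 - 1*(-1910)) + 14021) = 22452*((-21598 + 1910) + 14021) = 22452*(-19688 + 14021) = 22452*(-5667) = -127235484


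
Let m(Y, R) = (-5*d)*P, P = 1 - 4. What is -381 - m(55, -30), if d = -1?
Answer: -366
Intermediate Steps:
P = -3
m(Y, R) = -15 (m(Y, R) = -5*(-1)*(-3) = 5*(-3) = -15)
-381 - m(55, -30) = -381 - 1*(-15) = -381 + 15 = -366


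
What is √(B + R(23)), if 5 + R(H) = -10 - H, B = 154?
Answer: 2*√29 ≈ 10.770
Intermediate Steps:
R(H) = -15 - H (R(H) = -5 + (-10 - H) = -15 - H)
√(B + R(23)) = √(154 + (-15 - 1*23)) = √(154 + (-15 - 23)) = √(154 - 38) = √116 = 2*√29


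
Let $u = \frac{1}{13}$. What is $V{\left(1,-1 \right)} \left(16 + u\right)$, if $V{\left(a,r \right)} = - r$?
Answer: $\frac{209}{13} \approx 16.077$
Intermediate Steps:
$u = \frac{1}{13} \approx 0.076923$
$V{\left(1,-1 \right)} \left(16 + u\right) = \left(-1\right) \left(-1\right) \left(16 + \frac{1}{13}\right) = 1 \cdot \frac{209}{13} = \frac{209}{13}$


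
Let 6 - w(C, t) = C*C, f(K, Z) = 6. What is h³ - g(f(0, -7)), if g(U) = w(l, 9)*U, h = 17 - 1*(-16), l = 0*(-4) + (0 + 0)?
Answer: 35901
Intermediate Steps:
l = 0 (l = 0 + 0 = 0)
h = 33 (h = 17 + 16 = 33)
w(C, t) = 6 - C² (w(C, t) = 6 - C*C = 6 - C²)
g(U) = 6*U (g(U) = (6 - 1*0²)*U = (6 - 1*0)*U = (6 + 0)*U = 6*U)
h³ - g(f(0, -7)) = 33³ - 6*6 = 35937 - 1*36 = 35937 - 36 = 35901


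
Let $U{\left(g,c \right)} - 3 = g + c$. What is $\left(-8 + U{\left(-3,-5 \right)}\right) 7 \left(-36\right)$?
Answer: $3276$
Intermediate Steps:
$U{\left(g,c \right)} = 3 + c + g$ ($U{\left(g,c \right)} = 3 + \left(g + c\right) = 3 + \left(c + g\right) = 3 + c + g$)
$\left(-8 + U{\left(-3,-5 \right)}\right) 7 \left(-36\right) = \left(-8 - 5\right) 7 \left(-36\right) = \left(-13\right) 7 \left(-36\right) = \left(-91\right) \left(-36\right) = 3276$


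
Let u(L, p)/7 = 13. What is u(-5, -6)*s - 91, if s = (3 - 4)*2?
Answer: -273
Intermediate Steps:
u(L, p) = 91 (u(L, p) = 7*13 = 91)
s = -2 (s = -1*2 = -2)
u(-5, -6)*s - 91 = 91*(-2) - 91 = -182 - 91 = -273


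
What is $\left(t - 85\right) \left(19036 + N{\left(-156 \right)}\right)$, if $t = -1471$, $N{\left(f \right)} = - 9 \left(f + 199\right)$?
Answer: $-29017844$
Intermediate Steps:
$N{\left(f \right)} = -1791 - 9 f$ ($N{\left(f \right)} = - 9 \left(199 + f\right) = -1791 - 9 f$)
$\left(t - 85\right) \left(19036 + N{\left(-156 \right)}\right) = \left(-1471 - 85\right) \left(19036 - 387\right) = - 1556 \left(19036 + \left(-1791 + 1404\right)\right) = - 1556 \left(19036 - 387\right) = \left(-1556\right) 18649 = -29017844$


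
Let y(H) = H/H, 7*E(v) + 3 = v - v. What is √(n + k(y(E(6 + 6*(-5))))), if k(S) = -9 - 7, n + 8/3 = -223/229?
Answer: I*√9269691/687 ≈ 4.4318*I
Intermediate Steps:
E(v) = -3/7 (E(v) = -3/7 + (v - v)/7 = -3/7 + (⅐)*0 = -3/7 + 0 = -3/7)
n = -2501/687 (n = -8/3 - 223/229 = -2501/687 ≈ -3.6405)
y(H) = 1
k(S) = -16
√(n + k(y(E(6 + 6*(-5))))) = √(-2501/687 - 16) = √(-13493/687) = I*√9269691/687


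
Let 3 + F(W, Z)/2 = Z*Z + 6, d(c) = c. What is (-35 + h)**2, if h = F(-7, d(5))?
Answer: 441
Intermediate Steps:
F(W, Z) = 6 + 2*Z**2 (F(W, Z) = -6 + 2*(Z*Z + 6) = -6 + 2*(Z**2 + 6) = -6 + 2*(6 + Z**2) = -6 + (12 + 2*Z**2) = 6 + 2*Z**2)
h = 56 (h = 6 + 2*5**2 = 6 + 2*25 = 6 + 50 = 56)
(-35 + h)**2 = (-35 + 56)**2 = 21**2 = 441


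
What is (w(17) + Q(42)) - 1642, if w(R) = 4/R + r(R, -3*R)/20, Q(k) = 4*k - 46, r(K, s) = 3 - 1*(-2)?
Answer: -103327/68 ≈ -1519.5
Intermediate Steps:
r(K, s) = 5 (r(K, s) = 3 + 2 = 5)
Q(k) = -46 + 4*k
w(R) = ¼ + 4/R (w(R) = 4/R + 5/20 = 4/R + 5*(1/20) = 4/R + ¼ = ¼ + 4/R)
(w(17) + Q(42)) - 1642 = ((¼)*(16 + 17)/17 + (-46 + 4*42)) - 1642 = ((¼)*(1/17)*33 + (-46 + 168)) - 1642 = (33/68 + 122) - 1642 = 8329/68 - 1642 = -103327/68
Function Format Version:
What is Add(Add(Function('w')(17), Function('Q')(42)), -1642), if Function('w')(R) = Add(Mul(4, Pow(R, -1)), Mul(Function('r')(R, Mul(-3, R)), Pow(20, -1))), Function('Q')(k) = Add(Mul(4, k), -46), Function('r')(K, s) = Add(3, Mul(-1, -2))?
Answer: Rational(-103327, 68) ≈ -1519.5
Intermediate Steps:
Function('r')(K, s) = 5 (Function('r')(K, s) = Add(3, 2) = 5)
Function('Q')(k) = Add(-46, Mul(4, k))
Function('w')(R) = Add(Rational(1, 4), Mul(4, Pow(R, -1))) (Function('w')(R) = Add(Mul(4, Pow(R, -1)), Mul(5, Pow(20, -1))) = Add(Mul(4, Pow(R, -1)), Mul(5, Rational(1, 20))) = Add(Mul(4, Pow(R, -1)), Rational(1, 4)) = Add(Rational(1, 4), Mul(4, Pow(R, -1))))
Add(Add(Function('w')(17), Function('Q')(42)), -1642) = Add(Add(Mul(Rational(1, 4), Pow(17, -1), Add(16, 17)), Add(-46, Mul(4, 42))), -1642) = Add(Add(Mul(Rational(1, 4), Rational(1, 17), 33), Add(-46, 168)), -1642) = Add(Add(Rational(33, 68), 122), -1642) = Add(Rational(8329, 68), -1642) = Rational(-103327, 68)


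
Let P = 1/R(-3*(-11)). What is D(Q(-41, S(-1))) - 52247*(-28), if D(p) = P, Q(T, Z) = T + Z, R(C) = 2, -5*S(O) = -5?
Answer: 2925833/2 ≈ 1.4629e+6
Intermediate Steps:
S(O) = 1 (S(O) = -⅕*(-5) = 1)
P = ½ (P = 1/2 = ½ ≈ 0.50000)
D(p) = ½
D(Q(-41, S(-1))) - 52247*(-28) = ½ - 52247*(-28) = ½ + 1462916 = 2925833/2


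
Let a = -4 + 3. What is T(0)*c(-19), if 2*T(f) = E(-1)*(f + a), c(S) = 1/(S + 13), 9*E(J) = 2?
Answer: 1/54 ≈ 0.018519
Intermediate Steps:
a = -1
E(J) = 2/9 (E(J) = (⅑)*2 = 2/9)
c(S) = 1/(13 + S)
T(f) = -⅑ + f/9 (T(f) = (2*(f - 1)/9)/2 = (2*(-1 + f)/9)/2 = (-2/9 + 2*f/9)/2 = -⅑ + f/9)
T(0)*c(-19) = (-⅑ + (⅑)*0)/(13 - 19) = (-⅑ + 0)/(-6) = -⅑*(-⅙) = 1/54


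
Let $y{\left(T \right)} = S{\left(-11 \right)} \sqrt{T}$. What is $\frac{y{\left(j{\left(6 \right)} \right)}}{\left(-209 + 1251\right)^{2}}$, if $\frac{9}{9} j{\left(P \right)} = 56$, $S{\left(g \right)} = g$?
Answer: $- \frac{11 \sqrt{14}}{542882} \approx -7.5814 \cdot 10^{-5}$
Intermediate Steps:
$j{\left(P \right)} = 56$
$y{\left(T \right)} = - 11 \sqrt{T}$
$\frac{y{\left(j{\left(6 \right)} \right)}}{\left(-209 + 1251\right)^{2}} = \frac{\left(-11\right) \sqrt{56}}{\left(-209 + 1251\right)^{2}} = \frac{\left(-11\right) 2 \sqrt{14}}{1042^{2}} = \frac{\left(-22\right) \sqrt{14}}{1085764} = - 22 \sqrt{14} \cdot \frac{1}{1085764} = - \frac{11 \sqrt{14}}{542882}$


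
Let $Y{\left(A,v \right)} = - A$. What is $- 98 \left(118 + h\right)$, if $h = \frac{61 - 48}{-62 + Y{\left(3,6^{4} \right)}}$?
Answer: $- \frac{57722}{5} \approx -11544.0$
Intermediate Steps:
$h = - \frac{1}{5}$ ($h = \frac{61 - 48}{-62 - 3} = \frac{13}{-62 - 3} = \frac{13}{-65} = 13 \left(- \frac{1}{65}\right) = - \frac{1}{5} \approx -0.2$)
$- 98 \left(118 + h\right) = - 98 \left(118 - \frac{1}{5}\right) = \left(-98\right) \frac{589}{5} = - \frac{57722}{5}$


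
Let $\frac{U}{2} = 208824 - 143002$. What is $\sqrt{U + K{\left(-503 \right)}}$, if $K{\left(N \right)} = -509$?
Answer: $\sqrt{131135} \approx 362.13$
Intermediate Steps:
$U = 131644$ ($U = 2 \left(208824 - 143002\right) = 2 \cdot 65822 = 131644$)
$\sqrt{U + K{\left(-503 \right)}} = \sqrt{131644 - 509} = \sqrt{131135}$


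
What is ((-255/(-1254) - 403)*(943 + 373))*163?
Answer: -18058248726/209 ≈ -8.6403e+7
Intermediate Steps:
((-255/(-1254) - 403)*(943 + 373))*163 = ((-255*(-1/1254) - 403)*1316)*163 = ((85/418 - 403)*1316)*163 = -168369/418*1316*163 = -110786802/209*163 = -18058248726/209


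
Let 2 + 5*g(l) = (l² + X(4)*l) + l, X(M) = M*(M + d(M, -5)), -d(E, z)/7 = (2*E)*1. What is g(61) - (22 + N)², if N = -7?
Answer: -10033/5 ≈ -2006.6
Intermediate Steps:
d(E, z) = -14*E (d(E, z) = -7*2*E = -14*E)
X(M) = -13*M² (X(M) = M*(M - 14*M) = M*(-13*M) = -13*M²)
g(l) = -⅖ - 207*l/5 + l²/5 (g(l) = -⅖ + ((l² + (-13*4²)*l) + l)/5 = -⅖ + ((l² + (-13*16)*l) + l)/5 = -⅖ + ((l² - 208*l) + l)/5 = -⅖ + (l² - 207*l)/5 = -⅖ + (-207*l/5 + l²/5) = -⅖ - 207*l/5 + l²/5)
g(61) - (22 + N)² = (-⅖ - 207/5*61 + (⅕)*61²) - (22 - 7)² = (-⅖ - 12627/5 + (⅕)*3721) - 1*15² = (-⅖ - 12627/5 + 3721/5) - 1*225 = -8908/5 - 225 = -10033/5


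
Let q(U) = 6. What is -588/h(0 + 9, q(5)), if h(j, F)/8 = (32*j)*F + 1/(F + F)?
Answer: -882/20737 ≈ -0.042533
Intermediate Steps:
h(j, F) = 4/F + 256*F*j (h(j, F) = 8*((32*j)*F + 1/(F + F)) = 8*(32*F*j + 1/(2*F)) = 8*(1/(2*F) + 32*F*j) = 4/F + 256*F*j)
-588/h(0 + 9, q(5)) = -588/(4/6 + 256*6*(0 + 9)) = -588/(4*(⅙) + 256*6*9) = -588/(⅔ + 13824) = -588/41474/3 = -588*3/41474 = -882/20737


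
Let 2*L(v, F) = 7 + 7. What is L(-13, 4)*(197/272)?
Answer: 1379/272 ≈ 5.0699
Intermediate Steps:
L(v, F) = 7 (L(v, F) = (7 + 7)/2 = (½)*14 = 7)
L(-13, 4)*(197/272) = 7*(197/272) = 1379/272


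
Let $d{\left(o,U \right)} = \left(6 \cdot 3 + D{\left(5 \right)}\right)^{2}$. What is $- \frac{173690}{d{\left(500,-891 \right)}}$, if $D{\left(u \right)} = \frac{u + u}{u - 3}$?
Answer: $- \frac{173690}{529} \approx -328.34$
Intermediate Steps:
$D{\left(u \right)} = \frac{2 u}{-3 + u}$
$d{\left(o,U \right)} = 529$ ($d{\left(o,U \right)} = \left(6 \cdot 3 + 2 \cdot 5 \frac{1}{-3 + 5}\right)^{2} = \left(18 + 2 \cdot 5 \cdot \frac{1}{2}\right)^{2} = \left(18 + 5\right)^{2} = 23^{2} = 529$)
$- \frac{173690}{d{\left(500,-891 \right)}} = - \frac{173690}{529}$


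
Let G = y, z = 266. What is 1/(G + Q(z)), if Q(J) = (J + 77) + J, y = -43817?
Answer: -1/43208 ≈ -2.3144e-5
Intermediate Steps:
G = -43817
Q(J) = 77 + 2*J (Q(J) = (77 + J) + J = 77 + 2*J)
1/(G + Q(z)) = 1/(-43817 + (77 + 2*266)) = 1/(-43817 + (77 + 532)) = 1/(-43817 + 609) = 1/(-43208) = -1/43208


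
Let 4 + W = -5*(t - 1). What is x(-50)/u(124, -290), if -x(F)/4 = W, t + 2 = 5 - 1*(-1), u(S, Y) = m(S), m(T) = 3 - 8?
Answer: -76/5 ≈ -15.200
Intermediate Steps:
m(T) = -5
u(S, Y) = -5
t = 4 (t = -2 + (5 - 1*(-1)) = -2 + (5 + 1) = -2 + 6 = 4)
W = -19 (W = -4 - 5*(4 - 1) = -4 - 5*3 = -4 - 15 = -19)
x(F) = 76 (x(F) = -4*(-19) = 76)
x(-50)/u(124, -290) = 76/(-5) = 76*(-⅕) = -76/5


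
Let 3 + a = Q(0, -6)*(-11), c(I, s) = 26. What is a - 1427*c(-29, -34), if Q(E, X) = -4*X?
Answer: -37369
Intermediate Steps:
a = -267 (a = -3 - 4*(-6)*(-11) = -3 + 24*(-11) = -3 - 264 = -267)
a - 1427*c(-29, -34) = -267 - 1427*26 = -267 - 37102 = -37369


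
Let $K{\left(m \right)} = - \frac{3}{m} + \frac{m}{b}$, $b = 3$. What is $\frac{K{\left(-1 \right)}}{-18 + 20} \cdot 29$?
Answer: $\frac{116}{3} \approx 38.667$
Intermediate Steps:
$K{\left(m \right)} = - \frac{3}{m} + \frac{m}{3}$
$\frac{K{\left(-1 \right)}}{-18 + 20} \cdot 29 = \frac{- \frac{3}{-1} + \frac{1}{3} \left(-1\right)}{-18 + 20} \cdot 29 = \frac{\left(-3\right) \left(-1\right) - \frac{1}{3}}{2} \cdot 29 = \left(3 - \frac{1}{3}\right) \frac{1}{2} \cdot 29 = \frac{8}{3} \cdot \frac{1}{2} \cdot 29 = \frac{4}{3} \cdot 29 = \frac{116}{3}$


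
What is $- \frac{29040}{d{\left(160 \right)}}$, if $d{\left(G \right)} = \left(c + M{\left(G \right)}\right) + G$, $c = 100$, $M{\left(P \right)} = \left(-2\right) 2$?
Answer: $- \frac{1815}{16} \approx -113.44$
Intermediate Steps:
$M{\left(P \right)} = -4$
$d{\left(G \right)} = 96 + G$ ($d{\left(G \right)} = \left(100 - 4\right) + G = 96 + G$)
$- \frac{29040}{d{\left(160 \right)}} = - \frac{29040}{96 + 160} = - \frac{29040}{256} = \left(-29040\right) \frac{1}{256} = - \frac{1815}{16}$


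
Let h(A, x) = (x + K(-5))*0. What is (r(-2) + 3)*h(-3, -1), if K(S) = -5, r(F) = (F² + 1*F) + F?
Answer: 0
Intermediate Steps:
r(F) = F² + 2*F (r(F) = (F² + F) + F = (F + F²) + F = F² + 2*F)
h(A, x) = 0 (h(A, x) = (x - 5)*0 = (-5 + x)*0 = 0)
(r(-2) + 3)*h(-3, -1) = (-2*(2 - 2) + 3)*0 = (-2*0 + 3)*0 = (0 + 3)*0 = 3*0 = 0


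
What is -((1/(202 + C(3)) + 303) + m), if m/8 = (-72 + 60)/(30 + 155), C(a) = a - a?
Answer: -11303903/37370 ≈ -302.49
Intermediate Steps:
C(a) = 0
m = -96/185 (m = 8*((-72 + 60)/(30 + 155)) = 8*(-12/185) = -96/185 ≈ -0.51892)
-((1/(202 + C(3)) + 303) + m) = -((1/(202 + 0) + 303) - 96/185) = -((1/202 + 303) - 96/185) = -(61207/202 - 96/185) = -1*11303903/37370 = -11303903/37370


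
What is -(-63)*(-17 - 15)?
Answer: -2016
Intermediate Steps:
-(-63)*(-17 - 15) = -(-63)*(-32) = -3*672 = -2016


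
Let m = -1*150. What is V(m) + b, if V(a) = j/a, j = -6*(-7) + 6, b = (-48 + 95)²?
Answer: 55217/25 ≈ 2208.7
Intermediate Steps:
b = 2209 (b = 47² = 2209)
j = 48 (j = 42 + 6 = 48)
m = -150
V(a) = 48/a
V(m) + b = 48/(-150) + 2209 = 48*(-1/150) + 2209 = -8/25 + 2209 = 55217/25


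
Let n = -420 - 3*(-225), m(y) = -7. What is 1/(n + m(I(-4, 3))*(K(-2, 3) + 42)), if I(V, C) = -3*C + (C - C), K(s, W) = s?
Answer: -1/25 ≈ -0.040000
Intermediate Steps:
I(V, C) = -3*C (I(V, C) = -3*C + 0 = -3*C)
n = 255 (n = -420 - 1*(-675) = -420 + 675 = 255)
1/(n + m(I(-4, 3))*(K(-2, 3) + 42)) = 1/(255 - 7*(-2 + 42)) = 1/(255 - 7*40) = 1/(255 - 280) = 1/(-25) = -1/25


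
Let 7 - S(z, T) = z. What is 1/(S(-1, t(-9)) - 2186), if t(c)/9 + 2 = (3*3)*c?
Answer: -1/2178 ≈ -0.00045914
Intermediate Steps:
t(c) = -18 + 81*c (t(c) = -18 + 9*((3*3)*c) = -18 + 9*(9*c) = -18 + 81*c)
S(z, T) = 7 - z
1/(S(-1, t(-9)) - 2186) = 1/((7 - 1*(-1)) - 2186) = 1/((7 + 1) - 2186) = 1/(8 - 2186) = 1/(-2178) = -1/2178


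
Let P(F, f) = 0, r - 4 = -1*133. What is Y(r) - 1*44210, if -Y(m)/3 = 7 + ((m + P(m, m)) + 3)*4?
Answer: -42719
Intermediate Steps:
r = -129 (r = 4 - 1*133 = 4 - 133 = -129)
Y(m) = -57 - 12*m (Y(m) = -3*(7 + ((m + 0) + 3)*4) = -3*(7 + (m + 3)*4) = -3*(7 + (3 + m)*4) = -3*(7 + (12 + 4*m)) = -3*(19 + 4*m) = -57 - 12*m)
Y(r) - 1*44210 = (-57 - 12*(-129)) - 1*44210 = (-57 + 1548) - 44210 = 1491 - 44210 = -42719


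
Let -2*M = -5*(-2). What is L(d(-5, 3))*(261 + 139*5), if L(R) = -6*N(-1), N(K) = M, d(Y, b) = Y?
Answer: 28680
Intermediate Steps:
M = -5 (M = -(-5)*(-2)/2 = -1/2*10 = -5)
N(K) = -5
L(R) = 30 (L(R) = -6*(-5) = 30)
L(d(-5, 3))*(261 + 139*5) = 30*(261 + 139*5) = 30*(261 + 695) = 30*956 = 28680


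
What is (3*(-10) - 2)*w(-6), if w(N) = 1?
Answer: -32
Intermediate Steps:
(3*(-10) - 2)*w(-6) = (3*(-10) - 2)*1 = (-30 - 2)*1 = -32*1 = -32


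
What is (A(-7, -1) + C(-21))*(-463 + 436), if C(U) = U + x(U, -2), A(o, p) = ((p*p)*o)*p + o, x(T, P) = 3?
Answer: 486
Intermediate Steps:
A(o, p) = o + o*p**3 (A(o, p) = (p**2*o)*p + o = (o*p**2)*p + o = o*p**3 + o = o + o*p**3)
C(U) = 3 + U (C(U) = U + 3 = 3 + U)
(A(-7, -1) + C(-21))*(-463 + 436) = (-7*(1 + (-1)**3) + (3 - 21))*(-463 + 436) = (-7*(1 - 1) - 18)*(-27) = (-7*0 - 18)*(-27) = (0 - 18)*(-27) = -18*(-27) = 486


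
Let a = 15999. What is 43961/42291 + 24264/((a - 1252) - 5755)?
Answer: 177680767/47535084 ≈ 3.7379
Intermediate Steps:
43961/42291 + 24264/((a - 1252) - 5755) = 43961/42291 + 24264/((15999 - 1252) - 5755) = 43961*(1/42291) + 24264/(14747 - 5755) = 43961/42291 + 24264/8992 = 43961/42291 + 24264*(1/8992) = 43961/42291 + 3033/1124 = 177680767/47535084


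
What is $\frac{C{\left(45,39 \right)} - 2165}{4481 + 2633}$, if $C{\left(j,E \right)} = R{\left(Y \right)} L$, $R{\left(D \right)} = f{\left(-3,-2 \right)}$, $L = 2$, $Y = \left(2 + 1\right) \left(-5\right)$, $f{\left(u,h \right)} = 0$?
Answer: $- \frac{2165}{7114} \approx -0.30433$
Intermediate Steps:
$Y = -15$ ($Y = 3 \left(-5\right) = -15$)
$R{\left(D \right)} = 0$
$C{\left(j,E \right)} = 0$ ($C{\left(j,E \right)} = 0 \cdot 2 = 0$)
$\frac{C{\left(45,39 \right)} - 2165}{4481 + 2633} = \frac{0 - 2165}{4481 + 2633} = - \frac{2165}{7114}$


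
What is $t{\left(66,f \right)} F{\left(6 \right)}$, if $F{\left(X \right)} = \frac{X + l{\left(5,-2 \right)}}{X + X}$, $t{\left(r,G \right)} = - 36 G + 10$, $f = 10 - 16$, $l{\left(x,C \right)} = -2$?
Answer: $\frac{226}{3} \approx 75.333$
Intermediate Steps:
$f = -6$ ($f = 10 + \left(-19 + 3\right) = 10 - 16 = -6$)
$t{\left(r,G \right)} = 10 - 36 G$
$F{\left(X \right)} = \frac{-2 + X}{2 X}$ ($F{\left(X \right)} = \frac{X - 2}{X + X} = \frac{-2 + X}{2 X}$)
$t{\left(66,f \right)} F{\left(6 \right)} = \left(10 - -216\right) \frac{-2 + 6}{2 \cdot 6} = \left(10 + 216\right) \frac{1}{2} \cdot \frac{1}{6} \cdot 4 = 226 \cdot \frac{1}{3} = \frac{226}{3}$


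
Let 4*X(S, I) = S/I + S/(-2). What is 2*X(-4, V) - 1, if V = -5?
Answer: 2/5 ≈ 0.40000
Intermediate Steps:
X(S, I) = -S/8 + S/(4*I) (X(S, I) = (S/I + S/(-2))/4 = (S/I + S*(-1/2))/4 = (S/I - S/2)/4 = (-S/2 + S/I)/4 = -S/8 + S/(4*I))
2*X(-4, V) - 1 = 2*((1/8)*(-4)*(2 - 1*(-5))/(-5)) - 1 = 2*((1/8)*(-4)*(-1/5)*(2 + 5)) - 1 = 2*((1/8)*(-4)*(-1/5)*7) - 1 = 2*(7/10) - 1 = 7/5 - 1 = 2/5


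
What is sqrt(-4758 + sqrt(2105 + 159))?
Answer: sqrt(-4758 + 2*sqrt(566)) ≈ 68.632*I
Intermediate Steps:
sqrt(-4758 + sqrt(2105 + 159)) = sqrt(-4758 + sqrt(2264)) = sqrt(-4758 + 2*sqrt(566))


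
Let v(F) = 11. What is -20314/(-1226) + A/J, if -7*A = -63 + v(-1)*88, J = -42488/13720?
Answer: 189861252/3255643 ≈ 58.318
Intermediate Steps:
J = -5311/1715 (J = -42488*1/13720 = -5311/1715 ≈ -3.0968)
A = -905/7 (A = -(-63 + 11*88)/7 = -(-63 + 968)/7 = -⅐*905 = -905/7 ≈ -129.29)
-20314/(-1226) + A/J = -20314/(-1226) - 905/(7*(-5311/1715)) = -20314*(-1/1226) - 905/7*(-1715/5311) = 10157/613 + 221725/5311 = 189861252/3255643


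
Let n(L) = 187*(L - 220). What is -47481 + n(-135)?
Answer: -113866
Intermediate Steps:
n(L) = -41140 + 187*L (n(L) = 187*(-220 + L) = -41140 + 187*L)
-47481 + n(-135) = -47481 + (-41140 + 187*(-135)) = -47481 + (-41140 - 25245) = -47481 - 66385 = -113866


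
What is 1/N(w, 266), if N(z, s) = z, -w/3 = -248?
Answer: 1/744 ≈ 0.0013441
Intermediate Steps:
w = 744 (w = -3*(-248) = 744)
1/N(w, 266) = 1/744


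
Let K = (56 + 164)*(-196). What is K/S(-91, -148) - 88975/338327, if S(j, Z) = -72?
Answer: 1822781755/3044943 ≈ 598.63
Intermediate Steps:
K = -43120 (K = 220*(-196) = -43120)
K/S(-91, -148) - 88975/338327 = -43120/(-72) - 88975/338327 = -43120*(-1/72) - 88975*1/338327 = 5390/9 - 88975/338327 = 1822781755/3044943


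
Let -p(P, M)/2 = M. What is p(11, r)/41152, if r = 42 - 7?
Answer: -35/20576 ≈ -0.0017010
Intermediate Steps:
r = 35
p(P, M) = -2*M
p(11, r)/41152 = -2*35/41152 = -70*1/41152 = -35/20576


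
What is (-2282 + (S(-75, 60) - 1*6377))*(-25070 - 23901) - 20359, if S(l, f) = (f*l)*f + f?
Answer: 13643251270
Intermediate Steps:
S(l, f) = f + l*f² (S(l, f) = l*f² + f = f + l*f²)
(-2282 + (S(-75, 60) - 1*6377))*(-25070 - 23901) - 20359 = (-2282 + (60*(1 + 60*(-75)) - 1*6377))*(-25070 - 23901) - 20359 = (-2282 + (60*(1 - 4500) - 6377))*(-48971) - 20359 = (-2282 + (60*(-4499) - 6377))*(-48971) - 20359 = (-2282 + (-269940 - 6377))*(-48971) - 20359 = (-2282 - 276317)*(-48971) - 20359 = -278599*(-48971) - 20359 = 13643271629 - 20359 = 13643251270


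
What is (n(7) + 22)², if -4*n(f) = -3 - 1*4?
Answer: 9025/16 ≈ 564.06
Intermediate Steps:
n(f) = 7/4 (n(f) = -(-3 - 1*4)/4 = -(-3 - 4)/4 = -¼*(-7) = 7/4)
(n(7) + 22)² = (7/4 + 22)² = (95/4)² = 9025/16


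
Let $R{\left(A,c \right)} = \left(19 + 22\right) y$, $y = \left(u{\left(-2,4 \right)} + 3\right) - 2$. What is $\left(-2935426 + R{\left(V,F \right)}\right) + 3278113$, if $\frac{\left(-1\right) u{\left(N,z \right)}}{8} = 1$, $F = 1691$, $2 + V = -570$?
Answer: $342400$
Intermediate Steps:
$V = -572$ ($V = -2 - 570 = -572$)
$u{\left(N,z \right)} = -8$ ($u{\left(N,z \right)} = \left(-8\right) 1 = -8$)
$y = -7$ ($y = \left(-8 + 3\right) - 2 = -5 - 2 = -7$)
$R{\left(A,c \right)} = -287$ ($R{\left(A,c \right)} = \left(19 + 22\right) \left(-7\right) = 41 \left(-7\right) = -287$)
$\left(-2935426 + R{\left(V,F \right)}\right) + 3278113 = \left(-2935426 - 287\right) + 3278113 = -2935713 + 3278113 = 342400$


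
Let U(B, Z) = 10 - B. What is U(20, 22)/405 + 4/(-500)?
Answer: -331/10125 ≈ -0.032691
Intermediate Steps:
U(20, 22)/405 + 4/(-500) = (10 - 1*20)/405 + 4/(-500) = (10 - 20)*(1/405) + 4*(-1/500) = -10*1/405 - 1/125 = -2/81 - 1/125 = -331/10125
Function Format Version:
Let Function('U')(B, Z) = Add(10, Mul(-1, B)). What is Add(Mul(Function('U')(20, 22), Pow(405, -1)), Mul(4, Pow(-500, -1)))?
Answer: Rational(-331, 10125) ≈ -0.032691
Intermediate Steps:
Add(Mul(Function('U')(20, 22), Pow(405, -1)), Mul(4, Pow(-500, -1))) = Add(Mul(Add(10, Mul(-1, 20)), Pow(405, -1)), Mul(4, Pow(-500, -1))) = Add(Mul(Add(10, -20), Rational(1, 405)), Mul(4, Rational(-1, 500))) = Add(Mul(-10, Rational(1, 405)), Rational(-1, 125)) = Add(Rational(-2, 81), Rational(-1, 125)) = Rational(-331, 10125)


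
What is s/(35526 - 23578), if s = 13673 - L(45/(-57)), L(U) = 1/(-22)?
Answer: 300807/262856 ≈ 1.1444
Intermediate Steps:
L(U) = -1/22
s = 300807/22 (s = 13673 - 1*(-1/22) = 13673 + 1/22 = 300807/22 ≈ 13673.)
s/(35526 - 23578) = 300807/(22*(35526 - 23578)) = (300807/22)/11948 = (300807/22)*(1/11948) = 300807/262856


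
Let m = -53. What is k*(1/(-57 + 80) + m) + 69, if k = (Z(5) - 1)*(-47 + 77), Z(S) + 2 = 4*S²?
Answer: -3542793/23 ≈ -1.5403e+5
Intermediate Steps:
Z(S) = -2 + 4*S²
k = 2910 (k = ((-2 + 4*5²) - 1)*(-47 + 77) = ((-2 + 4*25) - 1)*30 = ((-2 + 100) - 1)*30 = (98 - 1)*30 = 97*30 = 2910)
k*(1/(-57 + 80) + m) + 69 = 2910*(1/(-57 + 80) - 53) + 69 = 2910*(1/23 - 53) + 69 = 2910*(-1218/23) + 69 = -3544380/23 + 69 = -3542793/23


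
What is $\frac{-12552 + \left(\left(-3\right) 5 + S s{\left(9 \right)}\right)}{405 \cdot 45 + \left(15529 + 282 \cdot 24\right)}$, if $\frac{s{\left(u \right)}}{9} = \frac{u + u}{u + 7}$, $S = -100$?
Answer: $- \frac{27159}{81044} \approx -0.33511$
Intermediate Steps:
$s{\left(u \right)} = \frac{18 u}{7 + u}$ ($s{\left(u \right)} = 9 \frac{u + u}{u + 7} = 9 \frac{2 u}{7 + u} = \frac{18 u}{7 + u}$)
$\frac{-12552 + \left(\left(-3\right) 5 + S s{\left(9 \right)}\right)}{405 \cdot 45 + \left(15529 + 282 \cdot 24\right)} = \frac{-12552 - \left(15 + 100 \cdot 18 \cdot 9 \frac{1}{7 + 9}\right)}{405 \cdot 45 + \left(15529 + 282 \cdot 24\right)} = \frac{-12552 - \left(15 + 100 \cdot 18 \cdot 9 \cdot \frac{1}{16}\right)}{18225 + \left(15529 + 6768\right)} = \frac{-12552 - \left(15 + 100 \cdot 18 \cdot 9 \cdot \frac{1}{16}\right)}{18225 + 22297} = \frac{-12552 - \frac{2055}{2}}{40522} = \left(-12552 - \frac{2055}{2}\right) \frac{1}{40522} = \left(- \frac{27159}{2}\right) \frac{1}{40522} = - \frac{27159}{81044}$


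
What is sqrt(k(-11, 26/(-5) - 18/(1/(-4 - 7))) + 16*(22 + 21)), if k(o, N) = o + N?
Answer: sqrt(21745)/5 ≈ 29.492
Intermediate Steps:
k(o, N) = N + o
sqrt(k(-11, 26/(-5) - 18/(1/(-4 - 7))) + 16*(22 + 21)) = sqrt(((26/(-5) - 18/(1/(-4 - 7))) - 11) + 16*(22 + 21)) = sqrt(((26*(-1/5) - 18/(1/(-11))) - 11) + 16*43) = sqrt(((-26/5 - 18/(-1/11)) - 11) + 688) = sqrt(((-26/5 - 18*(-11)) - 11) + 688) = sqrt(((-26/5 + 198) - 11) + 688) = sqrt((964/5 - 11) + 688) = sqrt(909/5 + 688) = sqrt(4349/5) = sqrt(21745)/5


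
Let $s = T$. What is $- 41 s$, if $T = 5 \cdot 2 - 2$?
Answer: $-328$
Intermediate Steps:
$T = 8$ ($T = 10 - 2 = 8$)
$s = 8$
$- 41 s = \left(-41\right) 8 = -328$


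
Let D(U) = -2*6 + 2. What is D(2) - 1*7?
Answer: -17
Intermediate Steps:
D(U) = -10 (D(U) = -12 + 2 = -10)
D(2) - 1*7 = -10 - 1*7 = -10 - 7 = -17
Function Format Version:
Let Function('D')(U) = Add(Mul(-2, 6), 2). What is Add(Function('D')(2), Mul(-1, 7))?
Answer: -17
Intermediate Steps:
Function('D')(U) = -10 (Function('D')(U) = Add(-12, 2) = -10)
Add(Function('D')(2), Mul(-1, 7)) = Add(-10, Mul(-1, 7)) = Add(-10, -7) = -17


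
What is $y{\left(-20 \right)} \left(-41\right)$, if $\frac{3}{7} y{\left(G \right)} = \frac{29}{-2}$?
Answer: $\frac{8323}{6} \approx 1387.2$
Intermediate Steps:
$y{\left(G \right)} = - \frac{203}{6}$ ($y{\left(G \right)} = \frac{7 \frac{29}{-2}}{3} = \frac{7 \cdot 29 \left(- \frac{1}{2}\right)}{3} = \frac{7}{3} \left(- \frac{29}{2}\right) = - \frac{203}{6}$)
$y{\left(-20 \right)} \left(-41\right) = \left(- \frac{203}{6}\right) \left(-41\right) = \frac{8323}{6}$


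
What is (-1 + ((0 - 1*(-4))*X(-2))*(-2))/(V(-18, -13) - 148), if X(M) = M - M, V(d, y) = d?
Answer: 1/166 ≈ 0.0060241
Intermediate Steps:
X(M) = 0
(-1 + ((0 - 1*(-4))*X(-2))*(-2))/(V(-18, -13) - 148) = (-1 + ((0 - 1*(-4))*0)*(-2))/(-18 - 148) = (-1 + ((0 + 4)*0)*(-2))/(-166) = (-1 + (4*0)*(-2))*(-1/166) = (-1 + 0*(-2))*(-1/166) = (-1 + 0)*(-1/166) = -1*(-1/166) = 1/166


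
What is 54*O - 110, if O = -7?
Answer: -488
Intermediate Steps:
54*O - 110 = 54*(-7) - 110 = -378 - 110 = -488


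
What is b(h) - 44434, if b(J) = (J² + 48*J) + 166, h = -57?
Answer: -43755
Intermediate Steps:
b(J) = 166 + J² + 48*J
b(h) - 44434 = (166 + (-57)² + 48*(-57)) - 44434 = (166 + 3249 - 2736) - 44434 = 679 - 44434 = -43755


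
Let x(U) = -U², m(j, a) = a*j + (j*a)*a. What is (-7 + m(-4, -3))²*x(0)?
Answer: 0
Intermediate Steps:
m(j, a) = a*j + j*a² (m(j, a) = a*j + (a*j)*a = a*j + j*a²)
(-7 + m(-4, -3))²*x(0) = (-7 - 3*(-4)*(1 - 3))²*(-1*0²) = (-7 - 3*(-4)*(-2))²*(-1*0) = (-7 - 24)²*0 = (-31)²*0 = 961*0 = 0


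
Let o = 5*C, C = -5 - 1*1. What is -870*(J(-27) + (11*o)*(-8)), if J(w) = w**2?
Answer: -2931030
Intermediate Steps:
C = -6 (C = -5 - 1 = -6)
o = -30 (o = 5*(-6) = -30)
-870*(J(-27) + (11*o)*(-8)) = -870*((-27)**2 + (11*(-30))*(-8)) = -870*(729 - 330*(-8)) = -870*(729 + 2640) = -870*3369 = -2931030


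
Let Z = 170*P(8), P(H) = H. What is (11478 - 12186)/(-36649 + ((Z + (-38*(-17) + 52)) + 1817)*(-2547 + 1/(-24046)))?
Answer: 96184/1345798127 ≈ 7.1470e-5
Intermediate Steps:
Z = 1360 (Z = 170*8 = 1360)
(11478 - 12186)/(-36649 + ((Z + (-38*(-17) + 52)) + 1817)*(-2547 + 1/(-24046))) = (11478 - 12186)/(-36649 + ((1360 + (-38*(-17) + 52)) + 1817)*(-2547 + 1/(-24046))) = -708/(-36649 + ((1360 + (646 + 52)) + 1817)*(-2547 - 1/24046)) = -708/(-36649 + ((1360 + 698) + 1817)*(-61245163/24046)) = -708/(-36649 + (2058 + 1817)*(-61245163/24046)) = -708/(-36649 + 3875*(-61245163/24046)) = -708/(-36649 - 237325006625/24046) = -708/(-238206268479/24046) = -708*(-24046/238206268479) = 96184/1345798127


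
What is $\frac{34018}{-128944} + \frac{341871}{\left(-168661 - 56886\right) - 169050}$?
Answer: $- \frac{28752807485}{25440457784} \approx -1.1302$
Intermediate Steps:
$\frac{34018}{-128944} + \frac{341871}{\left(-168661 - 56886\right) - 169050} = 34018 \left(- \frac{1}{128944}\right) + \frac{341871}{-225547 - 169050} = - \frac{17009}{64472} + \frac{341871}{-394597} = - \frac{17009}{64472} + 341871 \left(- \frac{1}{394597}\right) = - \frac{17009}{64472} - \frac{341871}{394597} = - \frac{28752807485}{25440457784}$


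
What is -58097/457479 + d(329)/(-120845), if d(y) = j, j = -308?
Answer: -6879828433/55284049755 ≈ -0.12445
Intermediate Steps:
d(y) = -308
-58097/457479 + d(329)/(-120845) = -58097/457479 - 308/(-120845) = -58097*1/457479 - 308*(-1/120845) = -58097/457479 + 308/120845 = -6879828433/55284049755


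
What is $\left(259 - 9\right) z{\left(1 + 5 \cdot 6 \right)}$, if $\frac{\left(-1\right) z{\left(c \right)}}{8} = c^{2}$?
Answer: $-1922000$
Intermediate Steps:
$z{\left(c \right)} = - 8 c^{2}$
$\left(259 - 9\right) z{\left(1 + 5 \cdot 6 \right)} = \left(259 - 9\right) \left(- 8 \left(1 + 5 \cdot 6\right)^{2}\right) = 250 \left(- 8 \left(1 + 30\right)^{2}\right) = 250 \left(- 8 \cdot 31^{2}\right) = 250 \left(\left(-8\right) 961\right) = 250 \left(-7688\right) = -1922000$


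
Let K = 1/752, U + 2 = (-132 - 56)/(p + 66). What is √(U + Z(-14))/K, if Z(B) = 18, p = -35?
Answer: 1504*√2387/31 ≈ 2370.3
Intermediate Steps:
U = -250/31 (U = -2 + (-132 - 56)/(-35 + 66) = -2 - 188/31 = -250/31 ≈ -8.0645)
K = 1/752 ≈ 0.0013298
√(U + Z(-14))/K = √(-250/31 + 18)/(1/752) = √(308/31)*752 = (2*√2387/31)*752 = 1504*√2387/31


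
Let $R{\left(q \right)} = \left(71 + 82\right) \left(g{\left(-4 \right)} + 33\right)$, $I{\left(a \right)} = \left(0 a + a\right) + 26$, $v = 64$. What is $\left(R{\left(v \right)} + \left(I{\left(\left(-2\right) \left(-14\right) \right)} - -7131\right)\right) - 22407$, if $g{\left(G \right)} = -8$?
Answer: $-11397$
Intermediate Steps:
$I{\left(a \right)} = 26 + a$ ($I{\left(a \right)} = \left(0 + a\right) + 26 = a + 26 = 26 + a$)
$R{\left(q \right)} = 3825$ ($R{\left(q \right)} = \left(71 + 82\right) \left(-8 + 33\right) = 153 \cdot 25 = 3825$)
$\left(R{\left(v \right)} + \left(I{\left(\left(-2\right) \left(-14\right) \right)} - -7131\right)\right) - 22407 = \left(3825 + \left(\left(26 - -28\right) - -7131\right)\right) - 22407 = \left(3825 + \left(\left(26 + 28\right) + 7131\right)\right) - 22407 = \left(3825 + \left(54 + 7131\right)\right) - 22407 = \left(3825 + 7185\right) - 22407 = 11010 - 22407 = -11397$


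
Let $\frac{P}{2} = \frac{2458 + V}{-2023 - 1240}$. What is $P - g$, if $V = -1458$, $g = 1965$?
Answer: $- \frac{6413795}{3263} \approx -1965.6$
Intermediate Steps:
$P = - \frac{2000}{3263}$ ($P = 2 \frac{2458 - 1458}{-2023 - 1240} = 2 \frac{1000}{-3263} = 2 \cdot 1000 \left(- \frac{1}{3263}\right) = 2 \left(- \frac{1000}{3263}\right) = - \frac{2000}{3263} \approx -0.61293$)
$P - g = - \frac{2000}{3263} - 1965 = - \frac{6413795}{3263}$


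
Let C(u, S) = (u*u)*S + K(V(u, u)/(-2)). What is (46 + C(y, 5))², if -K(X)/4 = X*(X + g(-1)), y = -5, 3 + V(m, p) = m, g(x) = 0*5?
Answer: 11449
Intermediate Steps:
g(x) = 0
V(m, p) = -3 + m
K(X) = -4*X² (K(X) = -4*X*(X + 0) = -4*X*X = -4*X²)
C(u, S) = -4*(3/2 - u/2)² + S*u² (C(u, S) = (u*u)*S - 4*(-3 + u)²/4 = u²*S - 4*(-3 + u)²/4 = S*u² - 4*(3/2 - u/2)² = -4*(3/2 - u/2)² + S*u²)
(46 + C(y, 5))² = (46 + (-(-3 - 5)² + 5*(-5)²))² = (46 + (-1*(-8)² + 5*25))² = (46 + (-1*64 + 125))² = (46 + (-64 + 125))² = (46 + 61)² = 107² = 11449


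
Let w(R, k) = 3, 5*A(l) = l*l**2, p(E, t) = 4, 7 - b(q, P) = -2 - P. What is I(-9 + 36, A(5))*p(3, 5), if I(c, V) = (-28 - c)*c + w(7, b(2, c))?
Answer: -5928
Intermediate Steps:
b(q, P) = 9 + P (b(q, P) = 7 - (-2 - P) = 7 + (2 + P) = 9 + P)
A(l) = l**3/5 (A(l) = (l*l**2)/5 = l**3/5)
I(c, V) = 3 + c*(-28 - c) (I(c, V) = (-28 - c)*c + 3 = c*(-28 - c) + 3 = 3 + c*(-28 - c))
I(-9 + 36, A(5))*p(3, 5) = (3 - (-9 + 36)**2 - 28*(-9 + 36))*4 = (3 - 1*27**2 - 28*27)*4 = (3 - 1*729 - 756)*4 = (3 - 729 - 756)*4 = -1482*4 = -5928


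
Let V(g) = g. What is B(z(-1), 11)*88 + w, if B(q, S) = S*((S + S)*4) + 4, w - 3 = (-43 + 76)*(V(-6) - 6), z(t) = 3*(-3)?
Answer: 85143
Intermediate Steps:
z(t) = -9
w = -393 (w = 3 + (-43 + 76)*(-6 - 6) = 3 + 33*(-12) = 3 - 396 = -393)
B(q, S) = 4 + 8*S² (B(q, S) = S*((2*S)*4) + 4 = S*(8*S) + 4 = 8*S² + 4 = 4 + 8*S²)
B(z(-1), 11)*88 + w = (4 + 8*11²)*88 - 393 = (4 + 8*121)*88 - 393 = (4 + 968)*88 - 393 = 972*88 - 393 = 85536 - 393 = 85143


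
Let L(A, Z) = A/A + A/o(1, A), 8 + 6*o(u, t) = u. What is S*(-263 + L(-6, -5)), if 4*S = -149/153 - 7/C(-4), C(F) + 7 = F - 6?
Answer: 38657/1071 ≈ 36.094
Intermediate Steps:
o(u, t) = -4/3 + u/6
C(F) = -13 + F (C(F) = -7 + (F - 6) = -7 + (-6 + F) = -13 + F)
S = -43/306 (S = (-149/153 - 7/(-13 - 4))/4 = (-149*1/153 - 7/(-17))/4 = (-149/153 - 7*(-1/17))/4 = (-149/153 + 7/17)/4 = (¼)*(-86/153) = -43/306 ≈ -0.14052)
L(A, Z) = 1 - 6*A/7 (L(A, Z) = A/A + A/(-4/3 + (⅙)*1) = 1 + A/(-4/3 + ⅙) = 1 + A/(-7/6) = 1 + A*(-6/7) = 1 - 6*A/7)
S*(-263 + L(-6, -5)) = -43*(-263 + (1 - 6/7*(-6)))/306 = -43*(-263 + (1 + 36/7))/306 = -43*(-263 + 43/7)/306 = -43/306*(-1798/7) = 38657/1071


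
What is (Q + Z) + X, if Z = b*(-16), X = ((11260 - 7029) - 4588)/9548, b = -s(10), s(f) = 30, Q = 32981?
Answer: 45640753/1364 ≈ 33461.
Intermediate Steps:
b = -30 (b = -1*30 = -30)
X = -51/1364 (X = (4231 - 4588)*(1/9548) = -357*1/9548 = -51/1364 ≈ -0.037390)
Z = 480 (Z = -30*(-16) = 480)
(Q + Z) + X = (32981 + 480) - 51/1364 = 33461 - 51/1364 = 45640753/1364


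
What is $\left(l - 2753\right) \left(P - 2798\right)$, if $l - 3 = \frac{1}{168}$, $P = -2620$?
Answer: $\frac{59597871}{4} \approx 1.4899 \cdot 10^{7}$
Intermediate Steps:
$l = \frac{505}{168}$ ($l = 3 + \frac{1}{168} = \frac{505}{168} \approx 3.006$)
$\left(l - 2753\right) \left(P - 2798\right) = \left(\frac{505}{168} - 2753\right) \left(-2620 - 2798\right) = \left(- \frac{461999}{168}\right) \left(-5418\right) = \frac{59597871}{4}$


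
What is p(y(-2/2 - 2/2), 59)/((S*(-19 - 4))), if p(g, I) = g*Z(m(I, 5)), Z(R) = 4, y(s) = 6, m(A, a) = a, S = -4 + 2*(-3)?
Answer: 12/115 ≈ 0.10435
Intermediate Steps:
S = -10 (S = -4 - 6 = -10)
p(g, I) = 4*g (p(g, I) = g*4 = 4*g)
p(y(-2/2 - 2/2), 59)/((S*(-19 - 4))) = (4*6)/((-10*(-19 - 4))) = 24/((-10*(-23))) = 24/230 = 24*(1/230) = 12/115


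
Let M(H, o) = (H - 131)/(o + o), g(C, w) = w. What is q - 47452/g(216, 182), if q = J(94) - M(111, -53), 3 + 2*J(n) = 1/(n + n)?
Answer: -475869237/1813448 ≈ -262.41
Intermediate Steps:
M(H, o) = (-131 + H)/(2*o) (M(H, o) = (-131 + H)/((2*o)) = (-131 + H)*(1/(2*o)) = (-131 + H)/(2*o))
J(n) = -3/2 + 1/(4*n) (J(n) = -3/2 + 1/(2*(n + n)) = -3/2 + 1/(2*((2*n))) = -3/2 + (1/(2*n))/2 = -3/2 + 1/(4*n))
q = -33599/19928 (q = (¼)*(1 - 6*94)/94 - (-131 + 111)/(2*(-53)) = (¼)*(1/94)*(1 - 564) - (-1)*(-20)/(2*53) = (¼)*(1/94)*(-563) - 1*10/53 = -563/376 - 10/53 = -33599/19928 ≈ -1.6860)
q - 47452/g(216, 182) = -33599/19928 - 47452/182 = -33599/19928 - 47452*1/182 = -33599/19928 - 23726/91 = -475869237/1813448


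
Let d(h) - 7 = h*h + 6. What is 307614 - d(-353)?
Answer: 182992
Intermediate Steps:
d(h) = 13 + h² (d(h) = 7 + (h*h + 6) = 7 + (h² + 6) = 7 + (6 + h²) = 13 + h²)
307614 - d(-353) = 307614 - (13 + (-353)²) = 307614 - (13 + 124609) = 307614 - 1*124622 = 307614 - 124622 = 182992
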